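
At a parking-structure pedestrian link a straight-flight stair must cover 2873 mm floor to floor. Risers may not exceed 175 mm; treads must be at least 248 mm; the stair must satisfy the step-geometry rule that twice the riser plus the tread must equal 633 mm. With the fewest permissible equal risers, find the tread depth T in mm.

295 mm

2873 / 175 = 16.42, so 17 risers are needed.
R = 2873 ÷ 17 = 169 mm.
Tread T = 633 − 2 × 169 = 295 mm (≥ 248 mm).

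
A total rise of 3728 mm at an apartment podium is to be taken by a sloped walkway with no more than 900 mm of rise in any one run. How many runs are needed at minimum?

3728 / 900 = 4.142 → round up to 5 ramp runs.

5 runs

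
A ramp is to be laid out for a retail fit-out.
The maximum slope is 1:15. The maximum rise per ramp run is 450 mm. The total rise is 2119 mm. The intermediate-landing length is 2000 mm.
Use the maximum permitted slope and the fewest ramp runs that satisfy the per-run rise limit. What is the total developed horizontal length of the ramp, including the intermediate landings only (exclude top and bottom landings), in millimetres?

39785 mm

2119 / 450 = 4.71, so 5 ramp runs are needed. That means 4 intermediate landings.
Ramp run (horizontal) at 1:15: 2119 × 15 = 31785 mm.
4 intermediate landings contribute 4 × 2000 = 8000 mm.
Developed length = 31785 + 8000 = 39785 mm.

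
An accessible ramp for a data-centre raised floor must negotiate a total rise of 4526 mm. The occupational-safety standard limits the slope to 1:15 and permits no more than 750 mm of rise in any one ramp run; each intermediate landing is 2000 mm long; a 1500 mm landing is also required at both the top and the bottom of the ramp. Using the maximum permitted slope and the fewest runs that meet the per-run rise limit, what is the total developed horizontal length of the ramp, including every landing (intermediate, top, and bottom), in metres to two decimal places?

82.89 m

⌈4526/750⌉ = 7 ramp runs. That means 6 intermediate landings.
Ramp run (horizontal) at 1:15: 4526 × 15 = 67890 mm.
6 intermediate landings contribute 6 × 2000 = 12000 mm.
Top and bottom landings: 2 × 1500 = 3000 mm.
Total = 67890 + 12000 + 3000 = 82890 mm.
= 82.89 m.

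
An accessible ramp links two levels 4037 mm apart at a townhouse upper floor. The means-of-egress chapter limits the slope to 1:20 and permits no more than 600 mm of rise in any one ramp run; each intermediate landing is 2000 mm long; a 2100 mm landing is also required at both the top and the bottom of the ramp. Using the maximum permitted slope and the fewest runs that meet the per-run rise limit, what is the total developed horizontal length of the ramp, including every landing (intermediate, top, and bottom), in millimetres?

⌈4037/600⌉ = 7 ramp runs. That means 6 intermediate landings.
Horizontal run for 4037 mm of rise at 1:20 is 4037 × 20 = 80740 mm.
Intermediate landings: 6 × 2000 = 12000 mm.
Top and bottom landings: 2 × 2100 = 4200 mm.
Total = 80740 + 12000 + 4200 = 96940 mm.

96940 mm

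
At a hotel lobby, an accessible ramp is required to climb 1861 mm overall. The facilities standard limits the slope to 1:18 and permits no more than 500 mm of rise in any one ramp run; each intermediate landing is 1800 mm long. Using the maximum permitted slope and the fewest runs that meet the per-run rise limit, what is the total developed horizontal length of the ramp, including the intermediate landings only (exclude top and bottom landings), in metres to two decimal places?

38.90 m

At most 500 each: 1861/500 = 3.72, giving 4 ramp runs. That means 3 intermediate landings.
Horizontal run for 1861 mm of rise at 1:18 is 1861 × 18 = 33498 mm.
Intermediate landings: 3 × 1800 = 5400 mm.
Developed length = 33498 + 5400 = 38898 mm.
= 38.90 m.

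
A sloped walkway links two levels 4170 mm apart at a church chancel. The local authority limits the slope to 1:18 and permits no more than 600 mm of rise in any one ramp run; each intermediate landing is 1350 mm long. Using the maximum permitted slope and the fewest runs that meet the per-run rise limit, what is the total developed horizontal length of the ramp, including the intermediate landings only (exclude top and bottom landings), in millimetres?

⌈4170/600⌉ = 7 ramp runs. That means 6 intermediate landings.
Horizontal run for 4170 mm of rise at 1:18 is 4170 × 18 = 75060 mm.
Intermediate landings: 6 × 1350 = 8100 mm.
Total developed length = 75060 + 8100 = 83160 mm.

83160 mm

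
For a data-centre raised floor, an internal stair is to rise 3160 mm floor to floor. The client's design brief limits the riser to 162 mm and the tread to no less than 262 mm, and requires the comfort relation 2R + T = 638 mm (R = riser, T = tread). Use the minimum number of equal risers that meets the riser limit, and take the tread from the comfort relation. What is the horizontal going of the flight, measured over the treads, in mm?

3160 / 162 = 19.51, so 20 risers are needed.
Riser R = 3160 / 20 = 158 mm, within the 162 mm limit.
From 2R + T = 638: T = 638 − 316 = 322 mm.
Going = (20 − 1) × 322 = 6118 mm.

6118 mm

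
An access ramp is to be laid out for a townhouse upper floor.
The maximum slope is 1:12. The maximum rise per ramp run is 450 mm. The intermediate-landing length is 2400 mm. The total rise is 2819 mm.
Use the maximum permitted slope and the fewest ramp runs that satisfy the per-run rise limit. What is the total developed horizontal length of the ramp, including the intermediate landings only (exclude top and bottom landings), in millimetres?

At most 450 each: 2819/450 = 6.26, giving 7 ramp runs. That means 6 intermediate landings.
Ramp run (horizontal) at 1:12: 2819 × 12 = 33828 mm.
6 intermediate landings contribute 6 × 2400 = 14400 mm.
Total developed length = 33828 + 14400 = 48228 mm.

48228 mm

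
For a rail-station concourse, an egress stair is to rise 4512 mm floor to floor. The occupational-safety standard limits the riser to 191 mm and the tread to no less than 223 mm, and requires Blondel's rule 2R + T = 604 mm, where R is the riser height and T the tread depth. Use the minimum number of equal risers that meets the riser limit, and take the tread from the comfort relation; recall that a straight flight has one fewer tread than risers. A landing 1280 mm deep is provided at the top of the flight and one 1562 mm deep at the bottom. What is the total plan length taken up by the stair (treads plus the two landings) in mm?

4512 / 191 = 23.62, so 24 risers are needed.
Each riser is 4512/24 = 188 mm (≤ 191 mm).
From 2R + T = 604: T = 604 − 376 = 228 mm.
Going = (24 − 1) × 228 = 5244 mm.
Add landings: 5244 + 1280 + 1562 = 8086 mm.

8086 mm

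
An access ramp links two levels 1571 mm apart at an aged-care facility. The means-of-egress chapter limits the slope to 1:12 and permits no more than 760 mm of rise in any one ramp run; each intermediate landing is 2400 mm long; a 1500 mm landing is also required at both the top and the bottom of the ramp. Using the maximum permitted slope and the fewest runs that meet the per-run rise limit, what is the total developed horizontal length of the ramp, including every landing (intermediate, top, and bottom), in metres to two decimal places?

At most 760 each: 1571/760 = 2.07, giving 3 ramp runs. That means 2 intermediate landings.
Horizontal run for 1571 mm of rise at 1:12 is 1571 × 12 = 18852 mm.
2 intermediate landings contribute 2 × 2400 = 4800 mm.
Top and bottom landings: 2 × 1500 = 3000 mm.
Total = 18852 + 4800 + 3000 = 26652 mm.
= 26.65 m.

26.65 m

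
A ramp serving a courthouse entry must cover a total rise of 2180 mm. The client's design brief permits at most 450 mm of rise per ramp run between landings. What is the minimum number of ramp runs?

5 runs

At most 450 each: 2180/450 = 4.84, giving 5 ramp runs.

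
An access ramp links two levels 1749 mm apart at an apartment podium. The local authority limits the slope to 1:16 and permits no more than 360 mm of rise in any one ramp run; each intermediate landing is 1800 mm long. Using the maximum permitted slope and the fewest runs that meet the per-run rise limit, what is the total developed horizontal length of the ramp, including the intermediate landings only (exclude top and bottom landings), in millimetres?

35184 mm

At most 360 each: 1749/360 = 4.86, giving 5 ramp runs. That means 4 intermediate landings.
Ramp run (horizontal) at 1:16: 1749 × 16 = 27984 mm.
Intermediate landings: 4 × 1800 = 7200 mm.
Total developed length = 27984 + 7200 = 35184 mm.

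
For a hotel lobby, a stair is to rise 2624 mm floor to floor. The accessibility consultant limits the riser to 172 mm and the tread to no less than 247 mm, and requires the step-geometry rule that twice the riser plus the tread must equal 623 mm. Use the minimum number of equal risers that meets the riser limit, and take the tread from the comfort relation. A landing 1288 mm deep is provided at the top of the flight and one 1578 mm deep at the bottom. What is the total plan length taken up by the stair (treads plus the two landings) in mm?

7291 mm

⌈2624/172⌉ = 16 risers.
R = 2624 ÷ 16 = 164 mm.
Tread T = 623 − 2 × 164 = 295 mm (≥ 247 mm).
Treads = 16 − 1 = 15; going = 15 × 295 = 4425 mm.
Add landings: 4425 + 1288 + 1578 = 7291 mm.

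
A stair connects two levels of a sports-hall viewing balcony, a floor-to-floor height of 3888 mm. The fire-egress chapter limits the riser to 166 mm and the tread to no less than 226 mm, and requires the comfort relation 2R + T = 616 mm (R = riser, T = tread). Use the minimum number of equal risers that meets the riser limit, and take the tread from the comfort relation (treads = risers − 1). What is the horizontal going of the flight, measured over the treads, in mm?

6716 mm

3888 / 166 = 23.42, so 24 risers are needed.
R = 3888 ÷ 24 = 162 mm.
T = 616 − 2·162 = 292 mm, which satisfies the 226 mm minimum.
Going = (24 − 1) × 292 = 6716 mm.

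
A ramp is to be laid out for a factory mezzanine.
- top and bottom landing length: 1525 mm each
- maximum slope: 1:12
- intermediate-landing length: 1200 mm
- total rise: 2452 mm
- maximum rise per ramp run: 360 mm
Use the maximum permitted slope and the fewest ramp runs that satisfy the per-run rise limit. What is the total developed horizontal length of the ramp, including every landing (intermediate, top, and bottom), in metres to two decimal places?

39.67 m

At most 360 each: 2452/360 = 6.81, giving 7 ramp runs. That means 6 intermediate landings.
Horizontal run for 2452 mm of rise at 1:12 is 2452 × 12 = 29424 mm.
Intermediate landings: 6 × 1200 = 7200 mm.
Top and bottom landings: 2 × 1525 = 3050 mm.
Total = 29424 + 7200 + 3050 = 39674 mm.
= 39.67 m.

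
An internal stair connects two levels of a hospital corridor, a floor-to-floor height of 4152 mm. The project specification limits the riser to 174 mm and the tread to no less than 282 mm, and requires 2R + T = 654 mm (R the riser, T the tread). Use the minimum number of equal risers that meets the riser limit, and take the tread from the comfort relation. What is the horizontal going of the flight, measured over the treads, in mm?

4152 / 174 = 23.86, so 24 risers are needed.
Riser R = 4152 / 24 = 173 mm, within the 174 mm limit.
Tread T = 654 − 2 × 173 = 308 mm (≥ 282 mm).
24 risers give 23 treads; going = 23 × 308 = 7084 mm.

7084 mm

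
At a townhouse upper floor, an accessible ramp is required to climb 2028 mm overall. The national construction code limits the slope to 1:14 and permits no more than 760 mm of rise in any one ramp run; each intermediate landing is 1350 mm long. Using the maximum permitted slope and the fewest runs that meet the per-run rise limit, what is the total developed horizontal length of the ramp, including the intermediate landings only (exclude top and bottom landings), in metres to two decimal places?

31.09 m

2028 / 760 = 2.668 → round up to 3 ramp runs. That means 2 intermediate landings.
Ramp run (horizontal) at 1:14: 2028 × 14 = 28392 mm.
2 intermediate landings contribute 2 × 1350 = 2700 mm.
Total developed length = 28392 + 2700 = 31092 mm.
= 31.09 m.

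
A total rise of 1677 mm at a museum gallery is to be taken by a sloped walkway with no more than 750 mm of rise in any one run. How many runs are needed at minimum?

3 runs

⌈1677/750⌉ = 3 ramp runs.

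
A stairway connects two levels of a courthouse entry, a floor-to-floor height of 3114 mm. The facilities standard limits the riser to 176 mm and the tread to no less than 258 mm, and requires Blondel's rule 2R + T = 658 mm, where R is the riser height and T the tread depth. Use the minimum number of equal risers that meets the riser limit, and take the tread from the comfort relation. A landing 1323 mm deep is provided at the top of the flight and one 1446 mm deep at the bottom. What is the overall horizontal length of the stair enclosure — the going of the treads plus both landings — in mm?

⌈3114/176⌉ = 18 risers.
R = 3114 ÷ 18 = 173 mm.
From 2R + T = 658: T = 658 − 346 = 312 mm.
Going = (18 − 1) × 312 = 5304 mm.
Add landings: 5304 + 1323 + 1446 = 8073 mm.

8073 mm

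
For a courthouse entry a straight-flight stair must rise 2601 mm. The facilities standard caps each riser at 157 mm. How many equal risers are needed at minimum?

17 risers

At most 157 each: 2601/157 = 16.57, giving 17 risers.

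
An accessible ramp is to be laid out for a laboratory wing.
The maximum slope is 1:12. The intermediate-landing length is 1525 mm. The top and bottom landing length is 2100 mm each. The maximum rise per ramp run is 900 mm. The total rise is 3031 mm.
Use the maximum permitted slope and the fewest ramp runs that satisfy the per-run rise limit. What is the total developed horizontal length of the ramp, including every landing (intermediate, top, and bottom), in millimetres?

⌈3031/900⌉ = 4 ramp runs. That means 3 intermediate landings.
Horizontal run for 3031 mm of rise at 1:12 is 3031 × 12 = 36372 mm.
Intermediate landings: 3 × 1525 = 4575 mm.
Top and bottom landings: 2 × 2100 = 4200 mm.
Total = 36372 + 4575 + 4200 = 45147 mm.

45147 mm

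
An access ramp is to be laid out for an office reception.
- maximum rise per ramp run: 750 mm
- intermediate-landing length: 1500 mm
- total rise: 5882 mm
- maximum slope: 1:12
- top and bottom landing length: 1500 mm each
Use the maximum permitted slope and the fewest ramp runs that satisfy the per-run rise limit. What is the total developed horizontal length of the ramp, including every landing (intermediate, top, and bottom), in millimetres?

5882 / 750 = 7.84, so 8 ramp runs are needed. That means 7 intermediate landings.
Horizontal run for 5882 mm of rise at 1:12 is 5882 × 12 = 70584 mm.
Intermediate landings: 7 × 1500 = 10500 mm.
Top and bottom landings: 2 × 1500 = 3000 mm.
Total = 70584 + 10500 + 3000 = 84084 mm.

84084 mm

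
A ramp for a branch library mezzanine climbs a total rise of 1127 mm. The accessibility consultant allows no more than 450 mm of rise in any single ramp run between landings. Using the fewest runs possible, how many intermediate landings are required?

2 intermediate landings

At most 450 each: 1127/450 = 2.50, giving 3 ramp runs.
3 runs are separated by 2 intermediate landings.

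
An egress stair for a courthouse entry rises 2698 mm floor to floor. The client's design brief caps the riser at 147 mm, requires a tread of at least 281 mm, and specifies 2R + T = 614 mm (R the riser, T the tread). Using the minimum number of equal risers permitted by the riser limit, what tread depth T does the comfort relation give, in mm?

330 mm

2698 / 147 = 18.354 → round up to 19 risers.
R = 2698 ÷ 19 = 142 mm.
Tread T = 614 − 2 × 142 = 330 mm (≥ 281 mm).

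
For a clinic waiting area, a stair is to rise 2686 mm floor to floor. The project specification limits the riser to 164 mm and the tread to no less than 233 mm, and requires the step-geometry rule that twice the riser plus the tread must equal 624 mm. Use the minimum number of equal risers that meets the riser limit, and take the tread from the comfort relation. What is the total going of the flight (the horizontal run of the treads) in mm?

2686 / 164 = 16.38, so 17 risers are needed.
Riser R = 2686 / 17 = 158 mm, within the 164 mm limit.
T = 624 − 2·158 = 308 mm, which satisfies the 233 mm minimum.
17 risers give 16 treads; going = 16 × 308 = 4928 mm.

4928 mm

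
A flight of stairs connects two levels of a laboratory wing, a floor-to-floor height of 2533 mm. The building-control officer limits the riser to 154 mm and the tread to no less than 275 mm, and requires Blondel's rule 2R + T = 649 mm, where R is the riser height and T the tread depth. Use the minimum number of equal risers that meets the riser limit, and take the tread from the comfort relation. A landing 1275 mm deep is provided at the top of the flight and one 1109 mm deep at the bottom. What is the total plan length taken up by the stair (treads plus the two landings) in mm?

2533 / 154 = 16.448 → round up to 17 risers.
Riser R = 2533 / 17 = 149 mm, within the 154 mm limit.
Tread T = 649 − 2 × 149 = 351 mm (≥ 275 mm).
Going = (17 − 1) × 351 = 5616 mm.
Enclosure = 5616 + 1275 + 1109 = 8000 mm.

8000 mm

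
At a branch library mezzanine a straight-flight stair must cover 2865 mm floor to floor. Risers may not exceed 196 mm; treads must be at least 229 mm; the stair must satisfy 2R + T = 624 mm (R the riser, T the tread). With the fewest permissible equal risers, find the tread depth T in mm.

242 mm

2865 / 196 = 14.62, so 15 risers are needed.
Each riser is 2865/15 = 191 mm (≤ 196 mm).
Tread T = 624 − 2 × 191 = 242 mm (≥ 229 mm).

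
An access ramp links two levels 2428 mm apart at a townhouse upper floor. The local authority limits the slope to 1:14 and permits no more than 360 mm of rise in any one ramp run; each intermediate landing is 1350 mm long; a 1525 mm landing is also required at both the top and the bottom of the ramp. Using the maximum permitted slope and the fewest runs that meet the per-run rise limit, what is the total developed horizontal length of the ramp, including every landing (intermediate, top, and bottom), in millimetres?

⌈2428/360⌉ = 7 ramp runs. That means 6 intermediate landings.
Ramp run (horizontal) at 1:14: 2428 × 14 = 33992 mm.
Intermediate landings: 6 × 1350 = 8100 mm.
Top and bottom landings: 2 × 1525 = 3050 mm.
Total = 33992 + 8100 + 3050 = 45142 mm.

45142 mm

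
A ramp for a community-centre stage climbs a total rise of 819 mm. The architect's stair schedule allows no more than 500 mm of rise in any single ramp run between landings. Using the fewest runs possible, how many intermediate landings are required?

819 / 500 = 1.64, so 2 ramp runs are needed.
2 runs are separated by 1 intermediate landings.

1 intermediate landings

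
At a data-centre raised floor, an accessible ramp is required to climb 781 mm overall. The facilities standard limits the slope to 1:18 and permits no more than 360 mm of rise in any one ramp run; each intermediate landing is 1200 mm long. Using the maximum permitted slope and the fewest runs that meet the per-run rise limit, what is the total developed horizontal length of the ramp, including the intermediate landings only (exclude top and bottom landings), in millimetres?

16458 mm

781 / 360 = 2.169 → round up to 3 ramp runs. That means 2 intermediate landings.
Ramp run (horizontal) at 1:18: 781 × 18 = 14058 mm.
2 intermediate landings contribute 2 × 1200 = 2400 mm.
Total developed length = 14058 + 2400 = 16458 mm.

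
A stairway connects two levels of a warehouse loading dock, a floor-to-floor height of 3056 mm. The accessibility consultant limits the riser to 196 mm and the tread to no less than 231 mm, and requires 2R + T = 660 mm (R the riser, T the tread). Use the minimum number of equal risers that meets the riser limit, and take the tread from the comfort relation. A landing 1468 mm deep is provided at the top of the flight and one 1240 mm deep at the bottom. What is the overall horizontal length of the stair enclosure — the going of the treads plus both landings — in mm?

6878 mm

3056 / 196 = 15.59, so 16 risers are needed.
Riser R = 3056 / 16 = 191 mm, within the 196 mm limit.
Tread T = 660 − 2 × 191 = 278 mm (≥ 231 mm).
16 risers give 15 treads; going = 15 × 278 = 4170 mm.
Add landings: 4170 + 1468 + 1240 = 6878 mm.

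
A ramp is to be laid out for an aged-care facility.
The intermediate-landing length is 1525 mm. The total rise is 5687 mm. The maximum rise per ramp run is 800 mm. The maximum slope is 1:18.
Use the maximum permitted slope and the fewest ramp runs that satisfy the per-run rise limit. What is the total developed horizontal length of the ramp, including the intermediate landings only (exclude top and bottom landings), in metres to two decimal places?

113.04 m

5687 / 800 = 7.11, so 8 ramp runs are needed. That means 7 intermediate landings.
Horizontal run for 5687 mm of rise at 1:18 is 5687 × 18 = 102366 mm.
7 intermediate landings contribute 7 × 1525 = 10675 mm.
Developed length = 102366 + 10675 = 113041 mm.
= 113.04 m.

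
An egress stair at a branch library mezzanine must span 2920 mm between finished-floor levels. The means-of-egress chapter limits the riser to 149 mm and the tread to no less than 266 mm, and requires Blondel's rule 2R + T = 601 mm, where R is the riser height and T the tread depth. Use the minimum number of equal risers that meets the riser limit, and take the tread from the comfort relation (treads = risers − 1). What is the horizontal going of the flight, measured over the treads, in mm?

2920 / 149 = 19.597 → round up to 20 risers.
Riser R = 2920 / 20 = 146 mm, within the 149 mm limit.
Tread T = 601 − 2 × 146 = 309 mm (≥ 266 mm).
Treads = 20 − 1 = 19; going = 19 × 309 = 5871 mm.

5871 mm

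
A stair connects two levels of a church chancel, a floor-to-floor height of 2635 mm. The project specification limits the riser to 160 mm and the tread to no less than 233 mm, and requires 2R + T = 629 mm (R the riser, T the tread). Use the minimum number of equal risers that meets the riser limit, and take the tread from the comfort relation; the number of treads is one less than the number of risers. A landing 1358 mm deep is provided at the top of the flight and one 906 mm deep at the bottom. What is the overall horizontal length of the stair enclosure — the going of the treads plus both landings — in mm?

7368 mm

⌈2635/160⌉ = 17 risers.
Riser R = 2635 / 17 = 155 mm, within the 160 mm limit.
Tread T = 629 − 2 × 155 = 319 mm (≥ 233 mm).
Treads = 17 − 1 = 16; going = 16 × 319 = 5104 mm.
Add landings: 5104 + 1358 + 906 = 7368 mm.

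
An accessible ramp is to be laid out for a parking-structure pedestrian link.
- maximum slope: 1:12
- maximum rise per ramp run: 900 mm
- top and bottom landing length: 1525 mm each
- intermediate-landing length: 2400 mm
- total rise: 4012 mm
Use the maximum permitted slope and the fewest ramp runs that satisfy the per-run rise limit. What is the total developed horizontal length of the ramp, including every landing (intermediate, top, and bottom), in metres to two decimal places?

4012 / 900 = 4.458 → round up to 5 ramp runs. That means 4 intermediate landings.
Ramp run (horizontal) at 1:12: 4012 × 12 = 48144 mm.
Intermediate landings: 4 × 2400 = 9600 mm.
Top and bottom landings: 2 × 1525 = 3050 mm.
Total = 48144 + 9600 + 3050 = 60794 mm.
= 60.79 m.

60.79 m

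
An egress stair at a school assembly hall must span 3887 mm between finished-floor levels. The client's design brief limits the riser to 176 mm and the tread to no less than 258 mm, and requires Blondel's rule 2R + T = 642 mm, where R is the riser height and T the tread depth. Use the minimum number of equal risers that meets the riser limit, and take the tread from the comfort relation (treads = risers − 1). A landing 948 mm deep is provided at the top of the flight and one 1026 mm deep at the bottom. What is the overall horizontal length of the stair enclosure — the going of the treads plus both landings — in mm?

⌈3887/176⌉ = 23 risers.
Each riser is 3887/23 = 169 mm (≤ 176 mm).
Tread T = 642 − 2 × 169 = 304 mm (≥ 258 mm).
Going = (23 − 1) × 304 = 6688 mm.
Enclosure = 6688 + 948 + 1026 = 8662 mm.

8662 mm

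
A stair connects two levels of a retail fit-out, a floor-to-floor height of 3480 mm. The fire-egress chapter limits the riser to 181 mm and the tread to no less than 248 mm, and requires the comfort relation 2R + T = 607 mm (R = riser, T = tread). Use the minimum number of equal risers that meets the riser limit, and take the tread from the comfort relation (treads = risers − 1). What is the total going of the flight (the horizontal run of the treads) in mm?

At most 181 each: 3480/181 = 19.23, giving 20 risers.
Riser R = 3480 / 20 = 174 mm, within the 181 mm limit.
Tread T = 607 − 2 × 174 = 259 mm (≥ 248 mm).
Treads = 20 − 1 = 19; going = 19 × 259 = 4921 mm.

4921 mm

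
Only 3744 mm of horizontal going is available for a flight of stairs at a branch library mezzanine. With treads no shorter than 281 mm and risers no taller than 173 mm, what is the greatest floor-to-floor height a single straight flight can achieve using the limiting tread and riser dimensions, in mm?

3744 / 281 = 13.32, so 13 treads fit.
Risers = treads + 1 = 14.
Maximum height = 14 × 173 = 2422 mm.

2422 mm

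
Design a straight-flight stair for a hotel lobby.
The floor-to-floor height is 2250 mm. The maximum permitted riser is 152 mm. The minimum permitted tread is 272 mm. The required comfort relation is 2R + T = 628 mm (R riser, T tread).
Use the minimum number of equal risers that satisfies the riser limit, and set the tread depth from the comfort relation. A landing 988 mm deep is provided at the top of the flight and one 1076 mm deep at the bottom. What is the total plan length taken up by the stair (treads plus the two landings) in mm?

6656 mm

2250 / 152 = 14.80, so 15 risers are needed.
Each riser is 2250/15 = 150 mm (≤ 152 mm).
T = 628 − 2·150 = 328 mm, which satisfies the 272 mm minimum.
Treads = 15 − 1 = 14; going = 14 × 328 = 4592 mm.
Add landings: 4592 + 988 + 1076 = 6656 mm.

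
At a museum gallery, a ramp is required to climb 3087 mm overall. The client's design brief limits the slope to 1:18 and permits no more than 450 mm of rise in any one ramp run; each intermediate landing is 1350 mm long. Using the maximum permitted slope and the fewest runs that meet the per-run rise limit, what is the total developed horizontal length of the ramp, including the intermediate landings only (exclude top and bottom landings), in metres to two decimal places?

3087 / 450 = 6.860 → round up to 7 ramp runs. That means 6 intermediate landings.
Horizontal run for 3087 mm of rise at 1:18 is 3087 × 18 = 55566 mm.
6 intermediate landings contribute 6 × 1350 = 8100 mm.
Total developed length = 55566 + 8100 = 63666 mm.
= 63.67 m.

63.67 m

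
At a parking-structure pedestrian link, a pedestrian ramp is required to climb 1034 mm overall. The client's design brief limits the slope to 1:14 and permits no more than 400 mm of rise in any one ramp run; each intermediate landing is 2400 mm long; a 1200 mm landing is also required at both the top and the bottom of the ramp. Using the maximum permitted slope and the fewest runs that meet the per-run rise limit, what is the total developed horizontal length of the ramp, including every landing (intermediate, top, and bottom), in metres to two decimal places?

21.68 m

1034 / 400 = 2.58, so 3 ramp runs are needed. That means 2 intermediate landings.
Ramp run (horizontal) at 1:14: 1034 × 14 = 14476 mm.
Intermediate landings: 2 × 2400 = 4800 mm.
Top and bottom landings: 2 × 1200 = 2400 mm.
Total = 14476 + 4800 + 2400 = 21676 mm.
= 21.68 m.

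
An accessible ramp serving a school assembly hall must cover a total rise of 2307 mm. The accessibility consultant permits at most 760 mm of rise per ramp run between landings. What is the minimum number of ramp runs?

2307 / 760 = 3.04, so 4 ramp runs are needed.

4 runs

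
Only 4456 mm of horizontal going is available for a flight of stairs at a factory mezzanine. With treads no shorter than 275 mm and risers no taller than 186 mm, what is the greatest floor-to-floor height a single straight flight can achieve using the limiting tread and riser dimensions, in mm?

4456 / 275 = 16.20, so 16 treads fit.
Risers = treads + 1 = 17.
Maximum height = 17 × 186 = 3162 mm.

3162 mm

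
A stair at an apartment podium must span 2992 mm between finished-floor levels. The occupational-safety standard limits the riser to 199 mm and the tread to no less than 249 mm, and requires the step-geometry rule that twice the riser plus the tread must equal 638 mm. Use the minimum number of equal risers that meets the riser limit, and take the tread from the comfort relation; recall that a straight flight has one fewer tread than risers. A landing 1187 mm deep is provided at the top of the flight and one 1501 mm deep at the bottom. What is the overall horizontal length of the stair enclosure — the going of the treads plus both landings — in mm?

⌈2992/199⌉ = 16 risers.
Riser R = 2992 / 16 = 187 mm, within the 199 mm limit.
Tread T = 638 − 2 × 187 = 264 mm (≥ 249 mm).
Going = (16 − 1) × 264 = 3960 mm.
Enclosure = 3960 + 1187 + 1501 = 6648 mm.

6648 mm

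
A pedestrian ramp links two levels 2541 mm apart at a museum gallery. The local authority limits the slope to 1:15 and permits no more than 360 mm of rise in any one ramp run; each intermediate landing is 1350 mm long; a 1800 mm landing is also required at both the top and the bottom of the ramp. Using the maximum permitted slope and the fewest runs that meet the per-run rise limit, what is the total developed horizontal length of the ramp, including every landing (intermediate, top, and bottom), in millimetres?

51165 mm

At most 360 each: 2541/360 = 7.06, giving 8 ramp runs. That means 7 intermediate landings.
Horizontal run for 2541 mm of rise at 1:15 is 2541 × 15 = 38115 mm.
Intermediate landings: 7 × 1350 = 9450 mm.
Top and bottom landings: 2 × 1800 = 3600 mm.
Total = 38115 + 9450 + 3600 = 51165 mm.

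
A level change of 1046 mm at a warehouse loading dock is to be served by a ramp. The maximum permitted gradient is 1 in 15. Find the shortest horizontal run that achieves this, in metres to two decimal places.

15.69 m

Run = rise × 15 = 1046 × 15 = 15690 mm.
15690 mm = 15.69 m.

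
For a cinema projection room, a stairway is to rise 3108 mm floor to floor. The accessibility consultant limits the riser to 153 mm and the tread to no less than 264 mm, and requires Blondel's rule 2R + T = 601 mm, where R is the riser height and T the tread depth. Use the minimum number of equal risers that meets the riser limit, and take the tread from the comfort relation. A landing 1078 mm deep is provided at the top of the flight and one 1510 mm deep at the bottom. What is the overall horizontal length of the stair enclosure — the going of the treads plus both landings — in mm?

8688 mm

⌈3108/153⌉ = 21 risers.
Riser R = 3108 / 21 = 148 mm, within the 153 mm limit.
From 2R + T = 601: T = 601 − 296 = 305 mm.
Going = (21 − 1) × 305 = 6100 mm.
Add landings: 6100 + 1078 + 1510 = 8688 mm.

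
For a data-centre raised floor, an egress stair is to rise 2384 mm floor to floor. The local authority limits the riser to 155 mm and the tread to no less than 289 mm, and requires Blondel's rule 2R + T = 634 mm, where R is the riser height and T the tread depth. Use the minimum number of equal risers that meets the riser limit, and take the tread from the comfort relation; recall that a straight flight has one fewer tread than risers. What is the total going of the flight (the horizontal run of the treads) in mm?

2384 / 155 = 15.381 → round up to 16 risers.
Riser R = 2384 / 16 = 149 mm, within the 155 mm limit.
From 2R + T = 634: T = 634 − 298 = 336 mm.
16 risers give 15 treads; going = 15 × 336 = 5040 mm.

5040 mm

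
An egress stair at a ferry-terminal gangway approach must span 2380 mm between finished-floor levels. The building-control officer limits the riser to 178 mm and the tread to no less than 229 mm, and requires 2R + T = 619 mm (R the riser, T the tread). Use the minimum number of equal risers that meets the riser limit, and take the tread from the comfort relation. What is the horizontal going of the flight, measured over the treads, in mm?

3627 mm

At most 178 each: 2380/178 = 13.37, giving 14 risers.
Each riser is 2380/14 = 170 mm (≤ 178 mm).
T = 619 − 2·170 = 279 mm, which satisfies the 229 mm minimum.
Treads = 14 − 1 = 13; going = 13 × 279 = 3627 mm.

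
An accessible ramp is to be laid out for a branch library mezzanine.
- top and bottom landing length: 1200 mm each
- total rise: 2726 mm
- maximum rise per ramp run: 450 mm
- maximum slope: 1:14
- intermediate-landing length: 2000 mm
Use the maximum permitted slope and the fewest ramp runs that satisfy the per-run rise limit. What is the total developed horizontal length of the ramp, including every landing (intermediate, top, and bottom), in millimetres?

52564 mm

2726 / 450 = 6.06, so 7 ramp runs are needed. That means 6 intermediate landings.
Ramp run (horizontal) at 1:14: 2726 × 14 = 38164 mm.
Intermediate landings: 6 × 2000 = 12000 mm.
Top and bottom landings: 2 × 1200 = 2400 mm.
Total = 38164 + 12000 + 2400 = 52564 mm.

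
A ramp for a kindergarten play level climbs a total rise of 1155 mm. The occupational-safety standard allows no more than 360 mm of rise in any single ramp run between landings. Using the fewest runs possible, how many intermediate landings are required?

1155 / 360 = 3.208 → round up to 4 ramp runs.
4 runs are separated by 3 intermediate landings.

3 intermediate landings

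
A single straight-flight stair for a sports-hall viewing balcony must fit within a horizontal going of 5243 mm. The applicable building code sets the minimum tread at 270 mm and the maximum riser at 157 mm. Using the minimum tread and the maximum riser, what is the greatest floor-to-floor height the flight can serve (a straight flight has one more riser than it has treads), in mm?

3140 mm

Treads that fit: ⌊5243 / 270⌋ = 19.
Risers = treads + 1 = 20.
Maximum height = 20 × 157 = 3140 mm.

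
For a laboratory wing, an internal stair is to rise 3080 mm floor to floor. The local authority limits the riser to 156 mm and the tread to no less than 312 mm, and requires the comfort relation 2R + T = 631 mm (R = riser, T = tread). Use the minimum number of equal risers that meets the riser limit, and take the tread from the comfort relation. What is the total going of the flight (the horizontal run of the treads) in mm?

6137 mm

At most 156 each: 3080/156 = 19.74, giving 20 risers.
R = 3080 ÷ 20 = 154 mm.
From 2R + T = 631: T = 631 − 308 = 323 mm.
20 risers give 19 treads; going = 19 × 323 = 6137 mm.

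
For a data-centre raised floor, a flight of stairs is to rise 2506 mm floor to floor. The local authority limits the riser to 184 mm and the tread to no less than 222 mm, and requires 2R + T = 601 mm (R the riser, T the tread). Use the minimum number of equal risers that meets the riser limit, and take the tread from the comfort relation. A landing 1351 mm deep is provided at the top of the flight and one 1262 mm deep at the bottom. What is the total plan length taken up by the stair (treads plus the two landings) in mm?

2506 / 184 = 13.62, so 14 risers are needed.
Each riser is 2506/14 = 179 mm (≤ 184 mm).
T = 601 − 2·179 = 243 mm, which satisfies the 222 mm minimum.
Going = (14 − 1) × 243 = 3159 mm.
Enclosure = 3159 + 1351 + 1262 = 5772 mm.

5772 mm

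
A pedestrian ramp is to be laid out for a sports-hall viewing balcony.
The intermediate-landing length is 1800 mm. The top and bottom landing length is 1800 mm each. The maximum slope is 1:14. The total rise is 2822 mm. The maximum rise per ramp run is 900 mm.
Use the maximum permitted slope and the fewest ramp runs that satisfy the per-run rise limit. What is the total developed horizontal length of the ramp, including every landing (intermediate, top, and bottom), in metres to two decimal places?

2822 / 900 = 3.14, so 4 ramp runs are needed. That means 3 intermediate landings.
Horizontal run for 2822 mm of rise at 1:14 is 2822 × 14 = 39508 mm.
3 intermediate landings contribute 3 × 1800 = 5400 mm.
Top and bottom landings: 2 × 1800 = 3600 mm.
Total = 39508 + 5400 + 3600 = 48508 mm.
= 48.51 m.

48.51 m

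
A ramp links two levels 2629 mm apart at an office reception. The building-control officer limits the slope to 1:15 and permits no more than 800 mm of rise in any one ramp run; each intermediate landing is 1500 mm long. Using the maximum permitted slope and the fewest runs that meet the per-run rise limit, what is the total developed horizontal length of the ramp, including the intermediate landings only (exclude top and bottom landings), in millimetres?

43935 mm

At most 800 each: 2629/800 = 3.29, giving 4 ramp runs. That means 3 intermediate landings.
Ramp run (horizontal) at 1:15: 2629 × 15 = 39435 mm.
3 intermediate landings contribute 3 × 1500 = 4500 mm.
Total developed length = 39435 + 4500 = 43935 mm.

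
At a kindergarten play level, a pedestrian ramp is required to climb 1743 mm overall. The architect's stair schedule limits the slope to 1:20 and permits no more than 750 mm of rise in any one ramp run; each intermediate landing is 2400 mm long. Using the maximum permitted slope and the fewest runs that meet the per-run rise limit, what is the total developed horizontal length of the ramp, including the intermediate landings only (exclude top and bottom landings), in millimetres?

39660 mm

⌈1743/750⌉ = 3 ramp runs. That means 2 intermediate landings.
Horizontal run for 1743 mm of rise at 1:20 is 1743 × 20 = 34860 mm.
2 intermediate landings contribute 2 × 2400 = 4800 mm.
Developed length = 34860 + 4800 = 39660 mm.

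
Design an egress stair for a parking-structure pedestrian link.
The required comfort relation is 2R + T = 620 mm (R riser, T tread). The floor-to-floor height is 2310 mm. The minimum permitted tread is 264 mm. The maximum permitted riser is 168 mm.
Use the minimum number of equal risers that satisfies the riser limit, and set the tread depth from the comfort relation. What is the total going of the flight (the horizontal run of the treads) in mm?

3770 mm

2310 / 168 = 13.75, so 14 risers are needed.
R = 2310 ÷ 14 = 165 mm.
T = 620 − 2·165 = 290 mm, which satisfies the 264 mm minimum.
14 risers give 13 treads; going = 13 × 290 = 3770 mm.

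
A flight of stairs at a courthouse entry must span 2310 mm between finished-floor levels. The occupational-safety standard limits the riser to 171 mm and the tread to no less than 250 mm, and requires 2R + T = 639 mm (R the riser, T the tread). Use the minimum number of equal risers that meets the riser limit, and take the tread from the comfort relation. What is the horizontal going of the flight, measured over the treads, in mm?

2310 / 171 = 13.509 → round up to 14 risers.
Riser R = 2310 / 14 = 165 mm, within the 171 mm limit.
T = 639 − 2·165 = 309 mm, which satisfies the 250 mm minimum.
Treads = 14 − 1 = 13; going = 13 × 309 = 4017 mm.

4017 mm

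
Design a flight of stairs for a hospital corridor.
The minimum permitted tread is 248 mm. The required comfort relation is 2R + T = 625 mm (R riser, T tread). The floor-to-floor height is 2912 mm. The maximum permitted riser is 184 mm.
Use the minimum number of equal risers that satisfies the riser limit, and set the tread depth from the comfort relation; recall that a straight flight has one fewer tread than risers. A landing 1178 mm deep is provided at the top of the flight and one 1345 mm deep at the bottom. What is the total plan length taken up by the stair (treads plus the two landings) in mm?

6438 mm

2912 / 184 = 15.826 → round up to 16 risers.
Riser R = 2912 / 16 = 182 mm, within the 184 mm limit.
T = 625 − 2·182 = 261 mm, which satisfies the 248 mm minimum.
Going = (16 − 1) × 261 = 3915 mm.
Enclosure = 3915 + 1178 + 1345 = 6438 mm.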